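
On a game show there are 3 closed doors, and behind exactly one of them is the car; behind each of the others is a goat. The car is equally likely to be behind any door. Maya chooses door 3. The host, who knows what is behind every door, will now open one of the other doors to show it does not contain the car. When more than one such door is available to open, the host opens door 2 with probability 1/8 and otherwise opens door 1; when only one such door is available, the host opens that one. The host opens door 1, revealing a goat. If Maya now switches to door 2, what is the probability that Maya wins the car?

Apply Bayes' rule, conditioning on where the car actually is.
If it is behind door 1 (prior 1/3): the host opened door 1, so this case is ruled out; weight (1/3)·0 = 0.
If it is behind door 2 (prior 1/3): only door 1 is available, probability 1; weight (1/3)·1 = 1/3.
If it is behind door 3 (prior 1/3): door 2 is available but not opened, probability 7/8; weight (1/3)·(7/8) = 7/24.
The weights sum to 5/8.
So P(the car behind door 2 | the host opened door 1) = (1/3) / (5/8) = 8/15.

8/15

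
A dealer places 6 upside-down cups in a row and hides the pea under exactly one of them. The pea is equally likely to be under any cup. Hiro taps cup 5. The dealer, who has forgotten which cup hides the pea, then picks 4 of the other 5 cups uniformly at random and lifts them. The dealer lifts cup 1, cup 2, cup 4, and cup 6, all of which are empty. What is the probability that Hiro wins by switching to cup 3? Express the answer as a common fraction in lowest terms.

1/2

Consider each possible location of the pea in turn.
If it is under any of cups 1, 2, 4, and 6 (prior 1/6 each): that cup was opened and seen not to hold the prize — ruled out; weight (1/6)·0 = 0 each.
If it is under either of cups 3 and 5 (prior 1/6 each): the dealer picks exactly this set with probability 1/5 regardless, and none is the prize; weight (1/6)·(1/5) = 1/30 each.
The weights sum to 1/15.
So P(the pea under cup 3 | the dealer opened cup 1, cup 2, cup 4, and cup 6) = (1/30) / (1/15) = 1/2.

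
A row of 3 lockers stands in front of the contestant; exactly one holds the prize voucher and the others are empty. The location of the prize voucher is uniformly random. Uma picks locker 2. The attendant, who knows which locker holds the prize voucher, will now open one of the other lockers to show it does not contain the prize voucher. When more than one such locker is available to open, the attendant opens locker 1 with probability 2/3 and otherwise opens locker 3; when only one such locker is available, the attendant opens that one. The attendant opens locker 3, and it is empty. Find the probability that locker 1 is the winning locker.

Condition on the true location of the prize voucher.
If it is in locker 1 (prior 1/3): only locker 3 is available, probability 1; weight (1/3)·1 = 1/3.
If it is in locker 2 (prior 1/3): locker 1 is available but not opened, probability 1/3; weight (1/3)·(1/3) = 1/9.
If it is in locker 3 (prior 1/3): the attendant opened locker 3, so this case is ruled out; weight (1/3)·0 = 0.
The weights sum to 4/9.
So P(the prize voucher in locker 1 | the attendant opened locker 3) = (1/3) / (4/9) = 3/4.

3/4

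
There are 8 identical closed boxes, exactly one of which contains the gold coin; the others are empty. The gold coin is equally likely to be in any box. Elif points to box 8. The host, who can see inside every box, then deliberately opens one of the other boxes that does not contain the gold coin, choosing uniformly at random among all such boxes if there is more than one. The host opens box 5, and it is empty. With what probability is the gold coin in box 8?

1/8

Apply Bayes' rule, conditioning on where the gold coin actually is.
If it is in any of boxes 1, 2, 3, 4, 6, and 7 (prior 1/8 each): the host has 6 equally likely choices, so probability 1/6; weight (1/8)·(1/6) = 1/48 each.
If it is in box 5 (prior 1/8): the host opened box 5, so this case is ruled out; weight (1/8)·0 = 0.
If it is in box 8 (prior 1/8): the host has 7 equally likely choices, so probability 1/7; weight (1/8)·(1/7) = 1/56.
The weights sum to 1/7.
So P(the gold coin in box 8 | the host opened box 5) = (1/56) / (1/7) = 1/8.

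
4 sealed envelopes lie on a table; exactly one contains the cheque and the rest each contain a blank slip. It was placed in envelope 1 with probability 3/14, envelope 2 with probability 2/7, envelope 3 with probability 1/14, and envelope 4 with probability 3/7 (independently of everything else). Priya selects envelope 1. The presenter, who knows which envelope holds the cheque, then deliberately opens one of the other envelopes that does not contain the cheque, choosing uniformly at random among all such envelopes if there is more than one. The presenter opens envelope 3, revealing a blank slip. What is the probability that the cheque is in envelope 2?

1/3

Condition on the true location of the cheque.
If it is in envelope 1 (prior 3/14): the presenter has 3 equally likely choices, so probability 1/3; weight (3/14)·(1/3) = 1/14.
If it is in envelope 2 (prior 2/7): the presenter has 2 equally likely choices, so probability 1/2; weight (2/7)·(1/2) = 1/7.
If it is in envelope 3 (prior 1/14): the presenter opened envelope 3, so this case is ruled out; weight (1/14)·0 = 0.
If it is in envelope 4 (prior 3/7): the presenter has 2 equally likely choices, so probability 1/2; weight (3/7)·(1/2) = 3/14.
The weights sum to 3/7.
So P(the cheque in envelope 2 | the presenter opened envelope 3) = (1/7) / (3/7) = 1/3.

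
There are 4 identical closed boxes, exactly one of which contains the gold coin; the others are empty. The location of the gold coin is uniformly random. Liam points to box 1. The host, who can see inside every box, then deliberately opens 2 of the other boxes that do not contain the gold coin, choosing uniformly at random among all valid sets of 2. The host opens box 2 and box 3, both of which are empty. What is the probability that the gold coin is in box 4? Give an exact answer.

Consider each possible location of the gold coin in turn.
If it is in box 1 (prior 1/4): the host has 3 equally likely choices, so probability 1/3; weight (1/4)·(1/3) = 1/12.
If it is in either of boxes 2 and 3 (prior 1/4 each): that box was opened and seen not to hold the prize — ruled out; weight (1/4)·0 = 0 each.
If it is in box 4 (prior 1/4): the host has no choice, probability 1; weight (1/4)·1 = 1/4.
The weights sum to 1/3.
So P(the gold coin in box 4 | the host opened box 2 and box 3) = (1/4) / (1/3) = 3/4.

3/4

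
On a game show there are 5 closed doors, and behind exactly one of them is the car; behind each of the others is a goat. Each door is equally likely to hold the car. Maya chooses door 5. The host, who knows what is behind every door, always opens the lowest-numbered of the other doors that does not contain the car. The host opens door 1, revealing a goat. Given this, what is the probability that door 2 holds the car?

Condition on the true location of the car.
If it is behind door 1 (prior 1/5): the host opened door 1, so this case is ruled out; weight (1/5)·0 = 0.
If it is behind any of doors 2, 3, 4, and 5 (prior 1/5 each): door 1 is the lowest-numbered option available, probability 1; weight (1/5)·1 = 1/5 each.
The weights sum to 4/5.
So P(the car behind door 2 | the host opened door 1) = (1/5) / (4/5) = 1/4.

1/4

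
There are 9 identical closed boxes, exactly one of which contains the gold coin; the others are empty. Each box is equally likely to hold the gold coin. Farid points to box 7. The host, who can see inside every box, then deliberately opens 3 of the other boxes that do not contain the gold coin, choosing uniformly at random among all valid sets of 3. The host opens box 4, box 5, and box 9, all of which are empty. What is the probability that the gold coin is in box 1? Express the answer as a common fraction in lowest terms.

8/45

Apply Bayes' rule, conditioning on where the gold coin actually is.
If it is in any of boxes 1, 2, 3, 6, and 8 (prior 1/9 each): the host has 35 equally likely choices, so probability 1/35; weight (1/9)·(1/35) = 1/315 each.
If it is in any of boxes 4, 5, and 9 (prior 1/9 each): that box was opened and seen not to hold the prize — ruled out; weight (1/9)·0 = 0 each.
If it is in box 7 (prior 1/9): the host has 56 equally likely choices, so probability 1/56; weight (1/9)·(1/56) = 1/504.
The weights sum to 1/56.
So P(the gold coin in box 1 | the host opened box 4, box 5, and box 9) = (1/315) / (1/56) = 8/45.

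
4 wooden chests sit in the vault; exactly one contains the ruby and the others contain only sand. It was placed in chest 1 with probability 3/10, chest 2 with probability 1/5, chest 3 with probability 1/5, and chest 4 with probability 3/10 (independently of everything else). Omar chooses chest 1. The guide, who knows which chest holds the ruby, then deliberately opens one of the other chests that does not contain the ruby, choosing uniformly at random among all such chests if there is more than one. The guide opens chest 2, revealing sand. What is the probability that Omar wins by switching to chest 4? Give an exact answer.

Condition on the true location of the ruby.
If it is in chest 1 (prior 3/10): the guide has 3 equally likely choices, so probability 1/3; weight (3/10)·(1/3) = 1/10.
If it is in chest 2 (prior 1/5): the guide opened chest 2, so this case is ruled out; weight (1/5)·0 = 0.
If it is in chest 3 (prior 1/5): the guide has 2 equally likely choices, so probability 1/2; weight (1/5)·(1/2) = 1/10.
If it is in chest 4 (prior 3/10): the guide has 2 equally likely choices, so probability 1/2; weight (3/10)·(1/2) = 3/20.
The weights sum to 7/20.
So P(the ruby in chest 4 | the guide opened chest 2) = (3/20) / (7/20) = 3/7.

3/7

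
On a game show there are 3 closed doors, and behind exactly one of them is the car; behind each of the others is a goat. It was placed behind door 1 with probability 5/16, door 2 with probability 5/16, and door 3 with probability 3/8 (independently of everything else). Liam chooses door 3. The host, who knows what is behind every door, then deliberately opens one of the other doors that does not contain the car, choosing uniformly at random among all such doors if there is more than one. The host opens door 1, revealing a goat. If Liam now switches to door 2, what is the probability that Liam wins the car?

Apply Bayes' rule, conditioning on where the car actually is.
If it is behind door 1 (prior 5/16): the host opened door 1, so this case is ruled out; weight (5/16)·0 = 0.
If it is behind door 2 (prior 5/16): the host has no choice, probability 1; weight (5/16)·1 = 5/16.
If it is behind door 3 (prior 3/8): the host has 2 equally likely choices, so probability 1/2; weight (3/8)·(1/2) = 3/16.
The weights sum to 1/2.
So P(the car behind door 2 | the host opened door 1) = (5/16) / (1/2) = 5/8.

5/8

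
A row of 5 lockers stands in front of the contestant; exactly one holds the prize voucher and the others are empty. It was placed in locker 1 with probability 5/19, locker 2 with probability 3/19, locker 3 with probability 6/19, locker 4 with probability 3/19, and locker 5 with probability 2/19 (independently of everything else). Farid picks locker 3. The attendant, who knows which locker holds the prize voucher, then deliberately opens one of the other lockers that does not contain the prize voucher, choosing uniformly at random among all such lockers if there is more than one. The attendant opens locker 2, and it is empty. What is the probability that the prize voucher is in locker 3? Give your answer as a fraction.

9/29

Condition on the true location of the prize voucher.
If it is in locker 1 (prior 5/19): the attendant has 3 equally likely choices, so probability 1/3; weight (5/19)·(1/3) = 5/57.
If it is in locker 2 (prior 3/19): the attendant opened locker 2, so this case is ruled out; weight (3/19)·0 = 0.
If it is in locker 3 (prior 6/19): the attendant has 4 equally likely choices, so probability 1/4; weight (6/19)·(1/4) = 3/38.
If it is in locker 4 (prior 3/19): the attendant has 3 equally likely choices, so probability 1/3; weight (3/19)·(1/3) = 1/19.
If it is in locker 5 (prior 2/19): the attendant has 3 equally likely choices, so probability 1/3; weight (2/19)·(1/3) = 2/57.
The weights sum to 29/114.
So P(the prize voucher in locker 3 | the attendant opened locker 2) = (3/38) / (29/114) = 9/29.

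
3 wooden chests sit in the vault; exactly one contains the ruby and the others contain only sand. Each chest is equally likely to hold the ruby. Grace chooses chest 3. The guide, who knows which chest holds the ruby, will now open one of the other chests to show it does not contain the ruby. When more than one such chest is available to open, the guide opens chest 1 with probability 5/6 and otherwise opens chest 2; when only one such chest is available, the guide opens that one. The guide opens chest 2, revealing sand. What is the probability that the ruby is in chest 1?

6/7

Apply Bayes' rule, conditioning on where the ruby actually is.
If it is in chest 1 (prior 1/3): only chest 2 is available, probability 1; weight (1/3)·1 = 1/3.
If it is in chest 2 (prior 1/3): the guide opened chest 2, so this case is ruled out; weight (1/3)·0 = 0.
If it is in chest 3 (prior 1/3): chest 1 is available but not opened, probability 1/6; weight (1/3)·(1/6) = 1/18.
The weights sum to 7/18.
So P(the ruby in chest 1 | the guide opened chest 2) = (1/3) / (7/18) = 6/7.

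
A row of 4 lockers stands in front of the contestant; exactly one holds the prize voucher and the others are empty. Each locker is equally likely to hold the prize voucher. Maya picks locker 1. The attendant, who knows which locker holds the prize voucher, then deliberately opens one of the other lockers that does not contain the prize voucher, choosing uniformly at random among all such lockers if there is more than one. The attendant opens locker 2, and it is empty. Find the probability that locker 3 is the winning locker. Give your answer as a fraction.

Apply Bayes' rule, conditioning on where the prize voucher actually is.
If it is in locker 1 (prior 1/4): the attendant has 3 equally likely choices, so probability 1/3; weight (1/4)·(1/3) = 1/12.
If it is in locker 2 (prior 1/4): the attendant opened locker 2, so this case is ruled out; weight (1/4)·0 = 0.
If it is in either of lockers 3 and 4 (prior 1/4 each): the attendant has 2 equally likely choices, so probability 1/2; weight (1/4)·(1/2) = 1/8 each.
The weights sum to 1/3.
So P(the prize voucher in locker 3 | the attendant opened locker 2) = (1/8) / (1/3) = 3/8.

3/8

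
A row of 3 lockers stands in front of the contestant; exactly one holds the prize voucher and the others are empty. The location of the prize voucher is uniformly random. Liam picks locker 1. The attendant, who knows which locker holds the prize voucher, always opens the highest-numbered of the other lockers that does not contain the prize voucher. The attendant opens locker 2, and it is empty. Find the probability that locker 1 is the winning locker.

0

Condition on the true location of the prize voucher.
If it is in locker 1 (prior 1/3): the attendant would have opened locker 3 instead, probability 0; weight (1/3)·0 = 0.
If it is in locker 2 (prior 1/3): the attendant opened locker 2, so this case is ruled out; weight (1/3)·0 = 0.
If it is in locker 3 (prior 1/3): locker 2 is the highest-numbered option available, probability 1; weight (1/3)·1 = 1/3.
The weights sum to 1/3.
So P(the prize voucher in locker 1 | the attendant opened locker 2) = 0 / (1/3) = 0.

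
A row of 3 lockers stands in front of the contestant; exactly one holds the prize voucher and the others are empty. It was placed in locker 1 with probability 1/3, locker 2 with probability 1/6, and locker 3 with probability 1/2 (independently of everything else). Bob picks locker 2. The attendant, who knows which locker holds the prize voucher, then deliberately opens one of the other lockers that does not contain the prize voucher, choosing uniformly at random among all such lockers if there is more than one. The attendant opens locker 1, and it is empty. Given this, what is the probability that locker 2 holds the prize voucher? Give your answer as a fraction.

1/7

Consider each possible location of the prize voucher in turn.
If it is in locker 1 (prior 1/3): the attendant opened locker 1, so this case is ruled out; weight (1/3)·0 = 0.
If it is in locker 2 (prior 1/6): the attendant has 2 equally likely choices, so probability 1/2; weight (1/6)·(1/2) = 1/12.
If it is in locker 3 (prior 1/2): the attendant has no choice, probability 1; weight (1/2)·1 = 1/2.
The weights sum to 7/12.
So P(the prize voucher in locker 2 | the attendant opened locker 1) = (1/12) / (7/12) = 1/7.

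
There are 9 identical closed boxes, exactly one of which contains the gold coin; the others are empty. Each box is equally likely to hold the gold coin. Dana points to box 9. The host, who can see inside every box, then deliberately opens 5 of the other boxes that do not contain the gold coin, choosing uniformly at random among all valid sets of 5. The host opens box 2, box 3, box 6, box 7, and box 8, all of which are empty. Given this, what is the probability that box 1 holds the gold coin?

8/27

Consider each possible location of the gold coin in turn.
If it is in any of boxes 1, 4, and 5 (prior 1/9 each): the host has 21 equally likely choices, so probability 1/21; weight (1/9)·(1/21) = 1/189 each.
If it is in any of boxes 2, 3, 6, 7, and 8 (prior 1/9 each): that box was opened and seen not to hold the prize — ruled out; weight (1/9)·0 = 0 each.
If it is in box 9 (prior 1/9): the host has 56 equally likely choices, so probability 1/56; weight (1/9)·(1/56) = 1/504.
The weights sum to 1/56.
So P(the gold coin in box 1 | the host opened box 2, box 3, box 6, box 7, and box 8) = (1/189) / (1/56) = 8/27.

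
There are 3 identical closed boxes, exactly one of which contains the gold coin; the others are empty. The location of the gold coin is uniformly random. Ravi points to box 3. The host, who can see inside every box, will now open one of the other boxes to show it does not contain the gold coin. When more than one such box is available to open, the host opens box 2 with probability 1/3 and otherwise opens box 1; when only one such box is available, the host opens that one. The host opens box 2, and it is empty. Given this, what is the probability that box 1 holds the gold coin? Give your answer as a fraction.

3/4

Condition on the true location of the gold coin.
If it is in box 1 (prior 1/3): only box 2 is available, probability 1; weight (1/3)·1 = 1/3.
If it is in box 2 (prior 1/3): the host opened box 2, so this case is ruled out; weight (1/3)·0 = 0.
If it is in box 3 (prior 1/3): box 2 is available, opened with probability 1/3; weight (1/3)·(1/3) = 1/9.
The weights sum to 4/9.
So P(the gold coin in box 1 | the host opened box 2) = (1/3) / (4/9) = 3/4.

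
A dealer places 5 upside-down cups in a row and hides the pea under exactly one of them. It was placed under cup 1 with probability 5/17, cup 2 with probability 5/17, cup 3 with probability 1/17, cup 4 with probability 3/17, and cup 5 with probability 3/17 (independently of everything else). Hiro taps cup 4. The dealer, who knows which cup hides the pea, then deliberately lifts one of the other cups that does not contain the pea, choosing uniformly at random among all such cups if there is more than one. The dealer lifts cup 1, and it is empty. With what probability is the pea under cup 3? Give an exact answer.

4/45

Consider each possible location of the pea in turn.
If it is under cup 1 (prior 5/17): the dealer opened cup 1, so this case is ruled out; weight (5/17)·0 = 0.
If it is under cup 2 (prior 5/17): the dealer has 3 equally likely choices, so probability 1/3; weight (5/17)·(1/3) = 5/51.
If it is under cup 3 (prior 1/17): the dealer has 3 equally likely choices, so probability 1/3; weight (1/17)·(1/3) = 1/51.
If it is under cup 4 (prior 3/17): the dealer has 4 equally likely choices, so probability 1/4; weight (3/17)·(1/4) = 3/68.
If it is under cup 5 (prior 3/17): the dealer has 3 equally likely choices, so probability 1/3; weight (3/17)·(1/3) = 1/17.
The weights sum to 15/68.
So P(the pea under cup 3 | the dealer opened cup 1) = (1/51) / (15/68) = 4/45.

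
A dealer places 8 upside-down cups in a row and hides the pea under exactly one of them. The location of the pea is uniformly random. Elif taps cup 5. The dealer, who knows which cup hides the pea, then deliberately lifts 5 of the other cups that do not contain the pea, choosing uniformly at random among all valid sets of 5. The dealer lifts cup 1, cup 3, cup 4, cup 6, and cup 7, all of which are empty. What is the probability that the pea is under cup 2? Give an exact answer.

7/16

Apply Bayes' rule, conditioning on where the pea actually is.
If it is under any of cups 1, 3, 4, 6, and 7 (prior 1/8 each): that cup was opened and seen not to hold the prize — ruled out; weight (1/8)·0 = 0 each.
If it is under either of cups 2 and 8 (prior 1/8 each): the dealer has 6 equally likely choices, so probability 1/6; weight (1/8)·(1/6) = 1/48 each.
If it is under cup 5 (prior 1/8): the dealer has 21 equally likely choices, so probability 1/21; weight (1/8)·(1/21) = 1/168.
The weights sum to 1/21.
So P(the pea under cup 2 | the dealer opened cup 1, cup 3, cup 4, cup 6, and cup 7) = (1/48) / (1/21) = 7/16.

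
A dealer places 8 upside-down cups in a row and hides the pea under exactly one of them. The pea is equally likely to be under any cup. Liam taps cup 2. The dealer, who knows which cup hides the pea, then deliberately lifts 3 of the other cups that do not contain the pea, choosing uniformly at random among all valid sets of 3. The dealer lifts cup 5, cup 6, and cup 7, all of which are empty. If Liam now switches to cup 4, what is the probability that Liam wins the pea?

7/32

Consider each possible location of the pea in turn.
If it is under any of cups 1, 3, 4, and 8 (prior 1/8 each): the dealer has 20 equally likely choices, so probability 1/20; weight (1/8)·(1/20) = 1/160 each.
If it is under cup 2 (prior 1/8): the dealer has 35 equally likely choices, so probability 1/35; weight (1/8)·(1/35) = 1/280.
If it is under any of cups 5, 6, and 7 (prior 1/8 each): that cup was opened and seen not to hold the prize — ruled out; weight (1/8)·0 = 0 each.
The weights sum to 1/35.
So P(the pea under cup 4 | the dealer opened cup 5, cup 6, and cup 7) = (1/160) / (1/35) = 7/32.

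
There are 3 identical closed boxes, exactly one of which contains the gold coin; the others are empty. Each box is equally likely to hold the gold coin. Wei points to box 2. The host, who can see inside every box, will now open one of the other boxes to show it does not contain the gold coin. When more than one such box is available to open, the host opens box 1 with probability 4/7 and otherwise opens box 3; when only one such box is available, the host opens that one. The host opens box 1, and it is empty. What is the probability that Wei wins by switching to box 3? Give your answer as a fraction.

Condition on the true location of the gold coin.
If it is in box 1 (prior 1/3): the host opened box 1, so this case is ruled out; weight (1/3)·0 = 0.
If it is in box 2 (prior 1/3): box 1 is available, opened with probability 4/7; weight (1/3)·(4/7) = 4/21.
If it is in box 3 (prior 1/3): only box 1 is available, probability 1; weight (1/3)·1 = 1/3.
The weights sum to 11/21.
So P(the gold coin in box 3 | the host opened box 1) = (1/3) / (11/21) = 7/11.

7/11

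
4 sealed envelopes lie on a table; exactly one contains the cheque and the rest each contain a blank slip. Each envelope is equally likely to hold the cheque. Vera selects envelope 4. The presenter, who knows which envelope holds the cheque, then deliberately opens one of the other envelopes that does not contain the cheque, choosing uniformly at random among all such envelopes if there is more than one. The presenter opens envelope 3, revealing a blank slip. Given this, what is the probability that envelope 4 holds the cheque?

Apply Bayes' rule, conditioning on where the cheque actually is.
If it is in either of envelopes 1 and 2 (prior 1/4 each): the presenter has 2 equally likely choices, so probability 1/2; weight (1/4)·(1/2) = 1/8 each.
If it is in envelope 3 (prior 1/4): the presenter opened envelope 3, so this case is ruled out; weight (1/4)·0 = 0.
If it is in envelope 4 (prior 1/4): the presenter has 3 equally likely choices, so probability 1/3; weight (1/4)·(1/3) = 1/12.
The weights sum to 1/3.
So P(the cheque in envelope 4 | the presenter opened envelope 3) = (1/12) / (1/3) = 1/4.

1/4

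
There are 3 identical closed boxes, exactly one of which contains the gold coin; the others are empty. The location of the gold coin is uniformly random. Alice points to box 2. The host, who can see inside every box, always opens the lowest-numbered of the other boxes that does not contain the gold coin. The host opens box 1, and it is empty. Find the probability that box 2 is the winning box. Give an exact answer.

1/2

Apply Bayes' rule, conditioning on where the gold coin actually is.
If it is in box 1 (prior 1/3): the host opened box 1, so this case is ruled out; weight (1/3)·0 = 0.
If it is in either of boxes 2 and 3 (prior 1/3 each): box 1 is the lowest-numbered option available, probability 1; weight (1/3)·1 = 1/3 each.
The weights sum to 2/3.
So P(the gold coin in box 2 | the host opened box 1) = (1/3) / (2/3) = 1/2.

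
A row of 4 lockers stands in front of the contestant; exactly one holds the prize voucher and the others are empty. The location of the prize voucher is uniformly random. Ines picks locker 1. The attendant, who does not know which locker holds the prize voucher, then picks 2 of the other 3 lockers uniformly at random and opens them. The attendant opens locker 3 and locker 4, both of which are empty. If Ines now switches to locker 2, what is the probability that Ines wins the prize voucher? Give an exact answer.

Because the attendant chose which lockers to open without knowing where the prize voucher is, the choice is independent of the prize location. Learning that none of the 2 opened lockers holds the prize voucher simply rules out those 2 locations and leaves the remaining 2 lockers still equally likely by symmetry.
So P(the prize voucher in locker 2) = 1/2.

1/2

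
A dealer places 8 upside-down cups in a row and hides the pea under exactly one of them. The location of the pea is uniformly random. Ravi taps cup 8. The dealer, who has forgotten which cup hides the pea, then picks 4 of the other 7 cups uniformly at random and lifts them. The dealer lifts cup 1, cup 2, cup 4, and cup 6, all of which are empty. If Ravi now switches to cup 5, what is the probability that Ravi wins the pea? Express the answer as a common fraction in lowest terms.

Apply Bayes' rule, conditioning on where the pea actually is.
If it is under any of cups 1, 2, 4, and 6 (prior 1/8 each): that cup was opened and seen not to hold the prize — ruled out; weight (1/8)·0 = 0 each.
If it is under any of cups 3, 5, 7, and 8 (prior 1/8 each): the dealer picks exactly this set with probability 1/35 regardless, and none is the prize; weight (1/8)·(1/35) = 1/280 each.
The weights sum to 1/70.
So P(the pea under cup 5 | the dealer opened cup 1, cup 2, cup 4, and cup 6) = (1/280) / (1/70) = 1/4.

1/4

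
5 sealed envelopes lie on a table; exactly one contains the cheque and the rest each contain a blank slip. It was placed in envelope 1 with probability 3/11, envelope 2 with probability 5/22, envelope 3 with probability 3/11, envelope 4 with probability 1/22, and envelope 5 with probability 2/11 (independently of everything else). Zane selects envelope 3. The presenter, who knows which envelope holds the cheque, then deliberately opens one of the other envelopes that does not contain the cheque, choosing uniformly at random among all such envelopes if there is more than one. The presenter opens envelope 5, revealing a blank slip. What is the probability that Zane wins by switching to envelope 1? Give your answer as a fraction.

Condition on the true location of the cheque.
If it is in envelope 1 (prior 3/11): the presenter has 3 equally likely choices, so probability 1/3; weight (3/11)·(1/3) = 1/11.
If it is in envelope 2 (prior 5/22): the presenter has 3 equally likely choices, so probability 1/3; weight (5/22)·(1/3) = 5/66.
If it is in envelope 3 (prior 3/11): the presenter has 4 equally likely choices, so probability 1/4; weight (3/11)·(1/4) = 3/44.
If it is in envelope 4 (prior 1/22): the presenter has 3 equally likely choices, so probability 1/3; weight (1/22)·(1/3) = 1/66.
If it is in envelope 5 (prior 2/11): the presenter opened envelope 5, so this case is ruled out; weight (2/11)·0 = 0.
The weights sum to 1/4.
So P(the cheque in envelope 1 | the presenter opened envelope 5) = (1/11) / (1/4) = 4/11.

4/11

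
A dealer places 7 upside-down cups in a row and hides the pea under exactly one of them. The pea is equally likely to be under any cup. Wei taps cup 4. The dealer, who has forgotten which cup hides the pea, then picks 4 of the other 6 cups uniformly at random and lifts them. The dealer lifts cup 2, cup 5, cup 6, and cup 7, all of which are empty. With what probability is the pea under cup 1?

Condition on the true location of the pea.
If it is under any of cups 1, 3, and 4 (prior 1/7 each): the dealer picks exactly this set with probability 1/15 regardless, and none is the prize; weight (1/7)·(1/15) = 1/105 each.
If it is under any of cups 2, 5, 6, and 7 (prior 1/7 each): that cup was opened and seen not to hold the prize — ruled out; weight (1/7)·0 = 0 each.
The weights sum to 1/35.
So P(the pea under cup 1 | the dealer opened cup 2, cup 5, cup 6, and cup 7) = (1/105) / (1/35) = 1/3.

1/3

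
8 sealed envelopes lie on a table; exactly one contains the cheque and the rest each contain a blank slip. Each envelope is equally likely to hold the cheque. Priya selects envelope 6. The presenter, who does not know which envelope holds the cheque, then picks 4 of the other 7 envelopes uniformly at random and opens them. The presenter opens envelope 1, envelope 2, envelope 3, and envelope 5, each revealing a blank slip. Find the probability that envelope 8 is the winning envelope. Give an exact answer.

1/4

Consider each possible location of the cheque in turn.
If it is in any of envelopes 1, 2, 3, and 5 (prior 1/8 each): that envelope was opened and seen not to hold the prize — ruled out; weight (1/8)·0 = 0 each.
If it is in any of envelopes 4, 6, 7, and 8 (prior 1/8 each): the presenter picks exactly this set with probability 1/35 regardless, and none is the prize; weight (1/8)·(1/35) = 1/280 each.
The weights sum to 1/70.
So P(the cheque in envelope 8 | the presenter opened envelope 1, envelope 2, envelope 3, and envelope 5) = (1/280) / (1/70) = 1/4.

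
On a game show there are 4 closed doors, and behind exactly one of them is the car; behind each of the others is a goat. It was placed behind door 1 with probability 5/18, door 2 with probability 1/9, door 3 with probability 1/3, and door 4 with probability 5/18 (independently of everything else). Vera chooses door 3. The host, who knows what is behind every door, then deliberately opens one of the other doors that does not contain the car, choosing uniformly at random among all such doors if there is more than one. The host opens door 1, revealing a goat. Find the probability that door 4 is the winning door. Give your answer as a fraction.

5/11

Condition on the true location of the car.
If it is behind door 1 (prior 5/18): the host opened door 1, so this case is ruled out; weight (5/18)·0 = 0.
If it is behind door 2 (prior 1/9): the host has 2 equally likely choices, so probability 1/2; weight (1/9)·(1/2) = 1/18.
If it is behind door 3 (prior 1/3): the host has 3 equally likely choices, so probability 1/3; weight (1/3)·(1/3) = 1/9.
If it is behind door 4 (prior 5/18): the host has 2 equally likely choices, so probability 1/2; weight (5/18)·(1/2) = 5/36.
The weights sum to 11/36.
So P(the car behind door 4 | the host opened door 1) = (5/36) / (11/36) = 5/11.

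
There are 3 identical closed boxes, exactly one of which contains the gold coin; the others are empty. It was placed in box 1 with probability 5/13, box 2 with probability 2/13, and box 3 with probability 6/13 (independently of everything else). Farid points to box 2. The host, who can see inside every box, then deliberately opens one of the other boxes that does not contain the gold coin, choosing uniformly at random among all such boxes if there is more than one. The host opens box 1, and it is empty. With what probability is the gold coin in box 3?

6/7

Apply Bayes' rule, conditioning on where the gold coin actually is.
If it is in box 1 (prior 5/13): the host opened box 1, so this case is ruled out; weight (5/13)·0 = 0.
If it is in box 2 (prior 2/13): the host has 2 equally likely choices, so probability 1/2; weight (2/13)·(1/2) = 1/13.
If it is in box 3 (prior 6/13): the host has no choice, probability 1; weight (6/13)·1 = 6/13.
The weights sum to 7/13.
So P(the gold coin in box 3 | the host opened box 1) = (6/13) / (7/13) = 6/7.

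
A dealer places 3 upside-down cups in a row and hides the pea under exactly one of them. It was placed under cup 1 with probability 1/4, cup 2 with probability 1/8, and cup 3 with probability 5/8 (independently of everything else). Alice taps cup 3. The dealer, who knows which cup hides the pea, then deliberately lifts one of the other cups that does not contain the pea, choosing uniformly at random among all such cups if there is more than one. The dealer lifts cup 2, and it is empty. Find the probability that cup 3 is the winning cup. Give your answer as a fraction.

Apply Bayes' rule, conditioning on where the pea actually is.
If it is under cup 1 (prior 1/4): the dealer has no choice, probability 1; weight (1/4)·1 = 1/4.
If it is under cup 2 (prior 1/8): the dealer opened cup 2, so this case is ruled out; weight (1/8)·0 = 0.
If it is under cup 3 (prior 5/8): the dealer has 2 equally likely choices, so probability 1/2; weight (5/8)·(1/2) = 5/16.
The weights sum to 9/16.
So P(the pea under cup 3 | the dealer opened cup 2) = (5/16) / (9/16) = 5/9.

5/9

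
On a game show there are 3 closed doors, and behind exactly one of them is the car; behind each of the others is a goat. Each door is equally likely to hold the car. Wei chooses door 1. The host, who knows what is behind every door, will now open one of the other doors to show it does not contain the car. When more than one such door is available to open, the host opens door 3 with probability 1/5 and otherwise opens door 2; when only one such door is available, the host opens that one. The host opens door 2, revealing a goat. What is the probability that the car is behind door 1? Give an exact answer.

4/9

Condition on the true location of the car.
If it is behind door 1 (prior 1/3): door 3 is available but not opened, probability 4/5; weight (1/3)·(4/5) = 4/15.
If it is behind door 2 (prior 1/3): the host opened door 2, so this case is ruled out; weight (1/3)·0 = 0.
If it is behind door 3 (prior 1/3): only door 2 is available, probability 1; weight (1/3)·1 = 1/3.
The weights sum to 3/5.
So P(the car behind door 1 | the host opened door 2) = (4/15) / (3/5) = 4/9.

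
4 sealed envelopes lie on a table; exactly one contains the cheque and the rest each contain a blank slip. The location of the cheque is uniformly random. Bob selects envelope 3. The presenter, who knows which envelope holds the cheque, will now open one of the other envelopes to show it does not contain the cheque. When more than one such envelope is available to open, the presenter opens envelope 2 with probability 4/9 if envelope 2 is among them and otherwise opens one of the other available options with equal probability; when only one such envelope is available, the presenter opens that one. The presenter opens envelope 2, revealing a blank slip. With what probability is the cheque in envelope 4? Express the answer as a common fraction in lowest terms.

Consider each possible location of the cheque in turn.
If it is in any of envelopes 1, 3, and 4 (prior 1/4 each): envelope 2 is available, opened with probability 4/9; weight (1/4)·(4/9) = 1/9 each.
If it is in envelope 2 (prior 1/4): the presenter opened envelope 2, so this case is ruled out; weight (1/4)·0 = 0.
The weights sum to 1/3.
So P(the cheque in envelope 4 | the presenter opened envelope 2) = (1/9) / (1/3) = 1/3.

1/3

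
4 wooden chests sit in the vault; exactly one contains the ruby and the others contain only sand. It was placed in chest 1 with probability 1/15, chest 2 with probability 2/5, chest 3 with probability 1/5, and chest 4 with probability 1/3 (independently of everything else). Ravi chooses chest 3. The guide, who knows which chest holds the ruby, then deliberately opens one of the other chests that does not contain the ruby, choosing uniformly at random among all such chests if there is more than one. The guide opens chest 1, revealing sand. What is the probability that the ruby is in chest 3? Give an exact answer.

2/13

Consider each possible location of the ruby in turn.
If it is in chest 1 (prior 1/15): the guide opened chest 1, so this case is ruled out; weight (1/15)·0 = 0.
If it is in chest 2 (prior 2/5): the guide has 2 equally likely choices, so probability 1/2; weight (2/5)·(1/2) = 1/5.
If it is in chest 3 (prior 1/5): the guide has 3 equally likely choices, so probability 1/3; weight (1/5)·(1/3) = 1/15.
If it is in chest 4 (prior 1/3): the guide has 2 equally likely choices, so probability 1/2; weight (1/3)·(1/2) = 1/6.
The weights sum to 13/30.
So P(the ruby in chest 3 | the guide opened chest 1) = (1/15) / (13/30) = 2/13.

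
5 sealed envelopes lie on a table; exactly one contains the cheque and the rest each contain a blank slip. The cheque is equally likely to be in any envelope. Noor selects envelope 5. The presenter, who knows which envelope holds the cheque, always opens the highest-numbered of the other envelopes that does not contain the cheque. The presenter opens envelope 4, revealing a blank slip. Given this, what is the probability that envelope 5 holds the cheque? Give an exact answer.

Apply Bayes' rule, conditioning on where the cheque actually is.
If it is in any of envelopes 1, 2, 3, and 5 (prior 1/5 each): envelope 4 is the highest-numbered option available, probability 1; weight (1/5)·1 = 1/5 each.
If it is in envelope 4 (prior 1/5): the presenter opened envelope 4, so this case is ruled out; weight (1/5)·0 = 0.
The weights sum to 4/5.
So P(the cheque in envelope 5 | the presenter opened envelope 4) = (1/5) / (4/5) = 1/4.

1/4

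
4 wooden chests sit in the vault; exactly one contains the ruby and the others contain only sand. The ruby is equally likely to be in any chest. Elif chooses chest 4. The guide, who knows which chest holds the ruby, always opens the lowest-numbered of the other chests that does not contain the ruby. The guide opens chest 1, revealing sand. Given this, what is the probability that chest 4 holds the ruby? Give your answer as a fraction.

1/3

Consider each possible location of the ruby in turn.
If it is in chest 1 (prior 1/4): the guide opened chest 1, so this case is ruled out; weight (1/4)·0 = 0.
If it is in any of chests 2, 3, and 4 (prior 1/4 each): chest 1 is the lowest-numbered option available, probability 1; weight (1/4)·1 = 1/4 each.
The weights sum to 3/4.
So P(the ruby in chest 4 | the guide opened chest 1) = (1/4) / (3/4) = 1/3.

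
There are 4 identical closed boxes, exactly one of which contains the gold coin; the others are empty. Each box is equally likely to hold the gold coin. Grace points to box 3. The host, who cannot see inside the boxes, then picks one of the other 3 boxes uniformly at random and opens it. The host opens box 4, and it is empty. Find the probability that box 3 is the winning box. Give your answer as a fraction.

1/3

Consider each possible location of the gold coin in turn.
If it is in any of boxes 1, 2, and 3 (prior 1/4 each): the host picks box 4 with probability 1/3 regardless, and it is not the prize; weight (1/4)·(1/3) = 1/12 each.
If it is in box 4 (prior 1/4): the host opened box 4, so this case is ruled out; weight (1/4)·0 = 0.
The weights sum to 1/4.
So P(the gold coin in box 3 | the host opened box 4) = (1/12) / (1/4) = 1/3.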